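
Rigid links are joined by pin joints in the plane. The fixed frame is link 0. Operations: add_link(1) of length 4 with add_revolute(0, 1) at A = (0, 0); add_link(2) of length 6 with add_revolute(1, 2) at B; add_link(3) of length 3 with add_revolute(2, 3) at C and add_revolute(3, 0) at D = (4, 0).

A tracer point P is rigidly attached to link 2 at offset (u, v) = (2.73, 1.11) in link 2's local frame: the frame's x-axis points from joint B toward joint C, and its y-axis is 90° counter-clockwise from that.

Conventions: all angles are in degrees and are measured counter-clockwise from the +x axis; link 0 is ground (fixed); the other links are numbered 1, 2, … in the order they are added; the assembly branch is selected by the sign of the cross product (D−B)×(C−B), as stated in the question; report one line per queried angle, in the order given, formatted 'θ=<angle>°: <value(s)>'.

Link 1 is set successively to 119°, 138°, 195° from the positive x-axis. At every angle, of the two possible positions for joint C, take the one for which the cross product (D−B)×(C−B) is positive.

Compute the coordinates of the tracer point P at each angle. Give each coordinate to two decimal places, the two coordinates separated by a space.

A=(0,0), D=(4.00,0)
θ=119°: B = A + 4.00·(cos119°, sin119°) = (-1.9392, 3.4985)
θ=119°: |BD| = 6.8930
θ=119°: circle(B,6.00) ∩ circle(D,3.00): a=5.4050, h=2.6050
θ=119°:   candidates: C₊=(4.0400,2.9997) cross=17.956; C₋=(1.3958,-1.4893) cross=-17.956
θ=119°:   branch + wants cross > 0 → take C=(4.0400,2.9997) (cross=17.956)
θ=119°: ex = (C−B)/|BC| = (0.9965,-0.0831); ey = (0.0831,0.9965)
θ=119°: P = B + 2.73·ex + 1.11·ey = (0.8736,4.3777)
θ=138°: B = A + 4.00·(cos138°, sin138°) = (-2.9726, 2.6765)
θ=138°: |BD| = 7.4686
θ=138°: circle(B,6.00) ∩ circle(D,3.00): a=5.5419, h=2.2995
θ=138°:   candidates: C₊=(3.0253,2.8372) cross=17.174; C₋=(1.3772,-1.4563) cross=-17.174
θ=138°:   branch + wants cross > 0 → take C=(3.0253,2.8372) (cross=17.174)
θ=138°: ex = (C−B)/|BC| = (0.9996,0.0268); ey = (-0.0268,0.9996)
θ=138°: P = B + 2.73·ex + 1.11·ey = (-0.2733,3.8592)
θ=195°: B = A + 4.00·(cos195°, sin195°) = (-3.8637, -1.0353)
θ=195°: |BD| = 7.9316
θ=195°: circle(B,6.00) ∩ circle(D,3.00): a=5.6678, h=1.9686
θ=195°:   candidates: C₊=(1.4987,1.6563) cross=15.614; C₋=(2.0126,-2.2473) cross=-15.614
θ=195°:   branch + wants cross > 0 → take C=(1.4987,1.6563) (cross=15.614)
θ=195°: ex = (C−B)/|BC| = (0.8937,0.4486); ey = (-0.4486,0.8937)
θ=195°: P = B + 2.73·ex + 1.11·ey = (-1.9218,1.1814)

θ=119°: 0.87 4.38
θ=138°: -0.27 3.86
θ=195°: -1.92 1.18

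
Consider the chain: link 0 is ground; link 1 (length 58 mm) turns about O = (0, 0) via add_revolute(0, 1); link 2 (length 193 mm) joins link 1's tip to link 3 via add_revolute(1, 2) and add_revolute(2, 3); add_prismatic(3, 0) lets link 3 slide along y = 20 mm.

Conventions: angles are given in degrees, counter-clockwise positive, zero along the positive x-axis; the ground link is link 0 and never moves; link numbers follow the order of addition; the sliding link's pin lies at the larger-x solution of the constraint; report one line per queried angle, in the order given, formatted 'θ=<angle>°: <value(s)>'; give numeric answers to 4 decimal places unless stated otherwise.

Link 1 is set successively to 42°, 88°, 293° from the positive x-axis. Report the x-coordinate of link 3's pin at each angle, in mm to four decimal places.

geometry: r = 58 mm, L = 193 mm, e = 20 mm
θ=42°: crank pin P = (r cos θ, r sin θ) = (43.102400, 38.809575)
θ=42°: h = r sin θ − e = 38.809575 − 20 = 18.809575
θ=42°: x = r cos θ + √(L² − h²) = 43.102400 + 192.081233 = 235.183632
θ=88°: crank pin P = (r cos θ, r sin θ) = (2.024171, 57.964668)
θ=88°: h = r sin θ − e = 57.964668 − 20 = 37.964668
θ=88°: x = r cos θ + √(L² − h²) = 2.024171 + 189.229184 = 191.253355
θ=293°: crank pin P = (r cos θ, r sin θ) = (22.662405, -53.389282)
θ=293°: h = r sin θ − e = -53.389282 − 20 = -73.389282
θ=293°: x = r cos θ + √(L² − h²) = 22.662405 + 178.502138 = 201.164544

θ=42°: 235.1836
θ=88°: 191.2534
θ=293°: 201.1645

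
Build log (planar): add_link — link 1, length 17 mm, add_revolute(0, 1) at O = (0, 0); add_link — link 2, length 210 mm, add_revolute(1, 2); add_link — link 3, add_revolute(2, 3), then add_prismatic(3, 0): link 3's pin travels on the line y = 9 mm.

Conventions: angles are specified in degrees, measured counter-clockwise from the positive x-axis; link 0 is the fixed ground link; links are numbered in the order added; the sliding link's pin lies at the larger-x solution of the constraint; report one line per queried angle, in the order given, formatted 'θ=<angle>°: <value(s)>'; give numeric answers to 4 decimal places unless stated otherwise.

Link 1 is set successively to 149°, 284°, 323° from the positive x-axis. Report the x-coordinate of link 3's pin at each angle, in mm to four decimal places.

geometry: r = 17 mm, L = 210 mm, e = 9 mm
θ=149°: crank pin P = (r cos θ, r sin θ) = (-14.571844, 8.755647)
θ=149°: h = r sin θ − e = 8.755647 − 9 = -0.244353
θ=149°: x = r cos θ + √(L² − h²) = -14.571844 + 209.999858 = 195.428014
θ=284°: crank pin P = (r cos θ, r sin θ) = (4.112672, -16.495027)
θ=284°: h = r sin θ − e = -16.495027 − 9 = -25.495027
θ=284°: x = r cos θ + √(L² − h²) = 4.112672 + 208.446644 = 212.559317
θ=323°: crank pin P = (r cos θ, r sin θ) = (13.576804, -10.230855)
θ=323°: h = r sin θ − e = -10.230855 − 9 = -19.230855
θ=323°: x = r cos θ + √(L² − h²) = 13.576804 + 209.117609 = 222.694412

θ=149°: 195.4280
θ=284°: 212.5593
θ=323°: 222.6944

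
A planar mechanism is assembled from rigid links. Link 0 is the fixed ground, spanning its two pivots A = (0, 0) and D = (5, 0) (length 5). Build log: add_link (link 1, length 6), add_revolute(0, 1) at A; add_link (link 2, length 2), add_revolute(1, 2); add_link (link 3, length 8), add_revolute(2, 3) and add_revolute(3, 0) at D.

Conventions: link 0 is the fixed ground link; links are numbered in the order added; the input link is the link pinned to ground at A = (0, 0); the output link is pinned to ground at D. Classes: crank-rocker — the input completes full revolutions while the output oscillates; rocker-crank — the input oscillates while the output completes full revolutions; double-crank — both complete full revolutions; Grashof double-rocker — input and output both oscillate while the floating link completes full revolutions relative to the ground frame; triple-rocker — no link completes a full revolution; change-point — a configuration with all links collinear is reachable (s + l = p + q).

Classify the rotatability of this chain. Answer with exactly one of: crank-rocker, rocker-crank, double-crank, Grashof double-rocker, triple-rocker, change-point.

lengths: ground=5, input=6, coupler=2, output=8
sorted: s=2 (shortest), l=8 (longest), p+q=11
s + l = 10 vs p + q = 11
s + l < p + q (Grashof) with shortest = coupler link → Grashof double-rocker

Grashof double-rocker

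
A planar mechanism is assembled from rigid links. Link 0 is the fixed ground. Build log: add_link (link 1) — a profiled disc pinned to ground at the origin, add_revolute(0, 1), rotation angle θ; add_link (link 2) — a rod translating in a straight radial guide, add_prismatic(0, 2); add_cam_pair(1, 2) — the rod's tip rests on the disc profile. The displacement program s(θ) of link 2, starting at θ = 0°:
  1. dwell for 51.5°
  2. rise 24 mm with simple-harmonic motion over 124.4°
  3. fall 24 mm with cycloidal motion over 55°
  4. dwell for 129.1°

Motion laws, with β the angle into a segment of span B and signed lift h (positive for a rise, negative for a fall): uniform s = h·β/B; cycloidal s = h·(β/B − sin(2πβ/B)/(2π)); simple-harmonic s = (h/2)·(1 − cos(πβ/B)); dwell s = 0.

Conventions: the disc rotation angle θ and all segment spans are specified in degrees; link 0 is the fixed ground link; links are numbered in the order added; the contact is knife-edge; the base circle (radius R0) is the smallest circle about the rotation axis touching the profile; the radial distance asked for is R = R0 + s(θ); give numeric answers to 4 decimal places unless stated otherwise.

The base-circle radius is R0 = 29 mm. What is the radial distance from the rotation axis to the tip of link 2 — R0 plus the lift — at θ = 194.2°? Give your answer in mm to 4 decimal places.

seg 1 [0°–51.5°] dwell: s stays 0.0000
seg 2 [51.5°–175.9°] simple-harmonic, h=24: full span → s += 24 → s = 24.0000
seg 3 [175.9°–230.9°] cycloidal, h=-24: θ=194.2° here. β=18.3, B=55. -24·(0.3327 − sin(2π·0.3327)/(2π)) = -4.6702 → s = 19.3298
R = R0 + s = 29 + 19.3298 = 48.3298

48.3298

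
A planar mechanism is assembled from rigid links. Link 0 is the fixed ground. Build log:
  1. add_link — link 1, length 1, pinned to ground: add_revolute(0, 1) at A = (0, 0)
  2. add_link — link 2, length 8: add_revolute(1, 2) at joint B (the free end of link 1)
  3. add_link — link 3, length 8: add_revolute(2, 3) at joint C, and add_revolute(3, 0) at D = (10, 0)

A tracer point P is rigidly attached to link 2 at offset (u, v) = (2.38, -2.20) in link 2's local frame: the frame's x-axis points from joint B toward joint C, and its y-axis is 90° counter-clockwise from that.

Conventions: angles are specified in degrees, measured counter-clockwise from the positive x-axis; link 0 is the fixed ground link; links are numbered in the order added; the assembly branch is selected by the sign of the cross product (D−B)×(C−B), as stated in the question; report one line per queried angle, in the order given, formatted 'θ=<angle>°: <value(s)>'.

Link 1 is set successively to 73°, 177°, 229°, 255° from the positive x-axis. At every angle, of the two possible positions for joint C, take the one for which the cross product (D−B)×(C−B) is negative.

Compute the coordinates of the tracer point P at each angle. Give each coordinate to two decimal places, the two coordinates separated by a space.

A=(0,0), D=(10.00,0)
θ=73°: B = A + 1.00·(cos73°, sin73°) = (0.2924, 0.9563)
θ=73°: |BD| = 9.7546
θ=73°: circle(B,8.00) ∩ circle(D,8.00): a=4.8773, h=6.3413
θ=73°:   candidates: C₊=(5.7679,6.7889) cross=61.857; C₋=(4.5245,-5.8326) cross=-61.857
θ=73°:   branch - wants cross < 0 → take C=(4.5245,-5.8326) (cross=-61.857)
θ=73°: ex = (C−B)/|BC| = (0.5290,-0.8486); ey = (0.8486,0.5290)
θ=73°: P = B + 2.38·ex + -2.20·ey = (-0.3155,-2.2272)
θ=177°: B = A + 1.00·(cos177°, sin177°) = (-0.9986, 0.0523)
θ=177°: |BD| = 10.9988
θ=177°: circle(B,8.00) ∩ circle(D,8.00): a=5.4994, h=5.8101
θ=177°:   candidates: C₊=(4.5283,5.8362) cross=63.903; C₋=(4.4730,-5.7838) cross=-63.903
θ=177°:   branch - wants cross < 0 → take C=(4.4730,-5.7838) (cross=-63.903)
θ=177°: ex = (C−B)/|BC| = (0.6840,-0.7295); ey = (0.7295,0.6840)
θ=177°: P = B + 2.38·ex + -2.20·ey = (-0.9758,-3.1886)
θ=229°: B = A + 1.00·(cos229°, sin229°) = (-0.6561, -0.7547)
θ=229°: |BD| = 10.6828
θ=229°: circle(B,8.00) ∩ circle(D,8.00): a=5.3414, h=5.9556
θ=229°:   candidates: C₊=(4.2512,5.5634) cross=63.623; C₋=(5.0927,-6.3181) cross=-63.623
θ=229°:   branch - wants cross < 0 → take C=(5.0927,-6.3181) (cross=-63.623)
θ=229°: ex = (C−B)/|BC| = (0.7186,-0.6954); ey = (0.6954,0.7186)
θ=229°: P = B + 2.38·ex + -2.20·ey = (-0.4757,-3.9907)
θ=255°: B = A + 1.00·(cos255°, sin255°) = (-0.2588, -0.9659)
θ=255°: |BD| = 10.3042
θ=255°: circle(B,8.00) ∩ circle(D,8.00): a=5.1521, h=6.1201
θ=255°:   candidates: C₊=(4.2969,5.6102) cross=63.063; C₋=(5.4443,-6.5761) cross=-63.063
θ=255°:   branch - wants cross < 0 → take C=(5.4443,-6.5761) (cross=-63.063)
θ=255°: ex = (C−B)/|BC| = (0.7129,-0.7013); ey = (0.7013,0.7129)
θ=255°: P = B + 2.38·ex + -2.20·ey = (-0.1049,-4.2033)

θ=73°: -0.32 -2.23
θ=177°: -0.98 -3.19
θ=229°: -0.48 -3.99
θ=255°: -0.10 -4.20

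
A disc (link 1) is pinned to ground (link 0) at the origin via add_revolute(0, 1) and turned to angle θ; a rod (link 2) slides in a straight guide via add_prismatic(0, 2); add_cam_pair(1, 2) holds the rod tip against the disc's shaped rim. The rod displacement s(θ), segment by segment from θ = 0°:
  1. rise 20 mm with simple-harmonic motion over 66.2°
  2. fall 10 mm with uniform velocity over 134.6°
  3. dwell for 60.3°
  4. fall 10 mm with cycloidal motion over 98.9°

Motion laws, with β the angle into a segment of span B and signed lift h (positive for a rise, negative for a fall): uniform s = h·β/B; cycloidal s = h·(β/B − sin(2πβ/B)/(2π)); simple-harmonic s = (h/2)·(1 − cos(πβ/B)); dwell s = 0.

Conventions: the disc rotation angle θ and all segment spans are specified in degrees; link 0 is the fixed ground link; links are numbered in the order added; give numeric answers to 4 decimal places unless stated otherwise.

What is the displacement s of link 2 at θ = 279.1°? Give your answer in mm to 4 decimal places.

segment 1 (0° to 66.2°, simple-harmonic, h = 20) is passed completely: s = 0.0000 + (20) = 20.0000
segment 2 (66.2° to 200.8°, uniform, h = -10) is passed completely: s = 20.0000 + (-10) = 10.0000
segment 3 (200.8° to 261.1°, dwell): s unchanged at 10.0000
θ = 279.1° falls in segment 4 (261.1° to 360°, cycloidal, h = -10): β = 279.1 − 261.1 = 18°, B = 98.9°; Δs = -10·(0.1820 − sin(2π·0.1820)/(2π)) = -0.3715; s = 10.0000 − 0.3715 = 9.6285

9.6285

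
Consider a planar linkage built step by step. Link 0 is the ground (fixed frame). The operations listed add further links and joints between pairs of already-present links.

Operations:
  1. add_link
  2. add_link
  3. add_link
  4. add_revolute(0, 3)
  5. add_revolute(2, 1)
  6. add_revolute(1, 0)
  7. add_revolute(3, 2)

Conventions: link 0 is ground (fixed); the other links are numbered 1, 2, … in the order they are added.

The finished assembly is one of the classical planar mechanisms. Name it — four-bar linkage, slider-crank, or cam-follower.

links: 4 (incl. ground); joints: 4 revolute, 0 prismatic, 0 higher (cam) pair, forming one closed loop
4 links in a single 4R loop → four-bar linkage

four-bar linkage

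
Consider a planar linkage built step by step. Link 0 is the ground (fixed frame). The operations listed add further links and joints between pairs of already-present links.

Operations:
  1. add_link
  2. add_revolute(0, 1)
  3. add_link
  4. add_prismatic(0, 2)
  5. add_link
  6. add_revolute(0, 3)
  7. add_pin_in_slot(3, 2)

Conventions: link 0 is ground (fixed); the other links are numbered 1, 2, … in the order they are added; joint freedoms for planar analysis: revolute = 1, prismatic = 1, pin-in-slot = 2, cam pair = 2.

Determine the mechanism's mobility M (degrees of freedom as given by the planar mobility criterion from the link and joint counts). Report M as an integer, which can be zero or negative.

(L,J1,J2)=(1,0,0); link0 fixed
link1: (2,0,0)
R 0-1 [J1]: (2,1,0)
link2: (3,1,0)
P 0-2 [J1]: (3,2,0)
link3: (4,2,0)
R 0-3 [J1]: (4,3,0)
PS 3-2 [J2]: (4,3,1)
Grübler: 3·3 − 2·3 − 1 = 2

M = 2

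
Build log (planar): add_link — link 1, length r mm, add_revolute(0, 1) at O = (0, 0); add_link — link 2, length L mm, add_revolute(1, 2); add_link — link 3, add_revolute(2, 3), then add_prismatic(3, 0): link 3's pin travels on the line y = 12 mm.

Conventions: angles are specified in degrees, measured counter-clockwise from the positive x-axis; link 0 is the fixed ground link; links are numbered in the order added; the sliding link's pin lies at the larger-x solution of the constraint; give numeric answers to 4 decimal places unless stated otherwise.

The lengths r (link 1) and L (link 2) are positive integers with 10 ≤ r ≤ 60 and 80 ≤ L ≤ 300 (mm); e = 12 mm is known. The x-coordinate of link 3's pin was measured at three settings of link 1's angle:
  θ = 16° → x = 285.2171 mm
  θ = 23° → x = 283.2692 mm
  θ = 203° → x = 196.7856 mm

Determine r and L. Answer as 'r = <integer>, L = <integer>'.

constraint per measurement: (x − r cos θ)² + (r sin θ − e)² = L²
subtracting the θ₁ and θ₂ equations cancels the r² and L² terms:
r = (x₁² − x₂²) / (2[(x₁cos θ₁ + e sin θ₁) − (x₂cos θ₂ + e sin θ₂)]) = 46.0000 → r = 46
L² = (x₁ − r cos θ₁)² + (r sin θ₁ − e)² = 58081.0094 → L = 241.0000 → L = 241
check at θ₃=203°: x = 196.7856 (printed 196.7856) ✓

r = 46, L = 241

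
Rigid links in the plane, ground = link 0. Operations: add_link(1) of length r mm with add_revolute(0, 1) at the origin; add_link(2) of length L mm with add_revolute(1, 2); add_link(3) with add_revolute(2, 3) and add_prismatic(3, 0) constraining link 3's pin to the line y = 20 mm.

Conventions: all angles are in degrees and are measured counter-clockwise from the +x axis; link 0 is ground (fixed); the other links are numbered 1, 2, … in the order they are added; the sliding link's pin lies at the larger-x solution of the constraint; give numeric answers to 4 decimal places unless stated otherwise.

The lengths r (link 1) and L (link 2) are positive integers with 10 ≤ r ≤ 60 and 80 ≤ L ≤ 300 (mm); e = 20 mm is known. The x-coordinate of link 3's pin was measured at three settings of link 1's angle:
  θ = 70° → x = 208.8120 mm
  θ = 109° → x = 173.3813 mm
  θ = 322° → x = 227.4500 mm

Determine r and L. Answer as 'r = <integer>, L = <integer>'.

constraint per measurement: (x − r cos θ)² + (r sin θ − e)² = L²
subtracting the θ₁ and θ₂ equations cancels the r² and L² terms:
r = (x₁² − x₂²) / (2[(x₁cos θ₁ + e sin θ₁) − (x₂cos θ₂ + e sin θ₂)]) = 53.0000 → r = 53
L² = (x₁ − r cos θ₁)² + (r sin θ₁ − e)² = 37249.0045 → L = 193.0000 → L = 193
check at θ₃=322°: x = 227.4500 (printed 227.4500) ✓

r = 53, L = 193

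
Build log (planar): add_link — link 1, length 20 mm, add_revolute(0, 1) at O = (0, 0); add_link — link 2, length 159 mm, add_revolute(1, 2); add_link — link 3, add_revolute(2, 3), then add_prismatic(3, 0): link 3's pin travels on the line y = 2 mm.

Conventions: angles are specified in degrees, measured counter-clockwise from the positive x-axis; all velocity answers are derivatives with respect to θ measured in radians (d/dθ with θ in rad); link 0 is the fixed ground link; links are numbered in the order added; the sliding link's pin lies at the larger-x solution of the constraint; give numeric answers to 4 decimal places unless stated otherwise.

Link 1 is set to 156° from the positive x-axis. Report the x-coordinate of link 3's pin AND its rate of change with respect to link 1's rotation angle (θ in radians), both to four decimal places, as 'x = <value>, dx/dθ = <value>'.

geometry: r = 20 mm, L = 159 mm, e = 2 mm
crank pin P = (r cos θ, r sin θ) = (-18.270909, 8.134733)
h = r sin θ − e = 8.134733 − 2 = 6.134733
x = r cos θ + √(L² − h²) = -18.270909 + 158.881607 = 140.610698
dx/dθ = −r sin θ − h·r cos θ/√(L² − h²) (θ in radians; h = 6.134733) = -7.429257

x = 140.6107, dx/dθ = -7.4293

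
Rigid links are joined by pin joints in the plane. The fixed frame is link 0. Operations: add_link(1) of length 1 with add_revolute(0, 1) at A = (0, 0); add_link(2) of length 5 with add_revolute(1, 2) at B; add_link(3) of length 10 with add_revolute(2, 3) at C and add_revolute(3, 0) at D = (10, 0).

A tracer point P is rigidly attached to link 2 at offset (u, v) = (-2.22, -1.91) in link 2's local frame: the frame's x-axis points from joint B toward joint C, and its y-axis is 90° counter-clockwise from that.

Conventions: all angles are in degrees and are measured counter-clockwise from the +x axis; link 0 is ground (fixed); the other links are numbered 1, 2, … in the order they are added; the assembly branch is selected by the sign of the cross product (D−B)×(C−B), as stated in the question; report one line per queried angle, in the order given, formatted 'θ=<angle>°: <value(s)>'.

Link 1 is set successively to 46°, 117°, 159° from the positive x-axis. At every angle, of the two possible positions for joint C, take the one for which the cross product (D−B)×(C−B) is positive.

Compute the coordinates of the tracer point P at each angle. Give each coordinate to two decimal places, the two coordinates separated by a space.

A=(0,0), D=(10.00,0)
θ=46°: B = A + 1.00·(cos46°, sin46°) = (0.6947, 0.7193)
θ=46°: |BD| = 9.3331
θ=46°: circle(B,5.00) ∩ circle(D,10.00): a=0.6486, h=4.9578
θ=46°:   candidates: C₊=(1.7234,5.6124) cross=46.271; C₋=(0.9592,-4.2737) cross=-46.271
θ=46°:   branch + wants cross > 0 → take C=(1.7234,5.6124) (cross=46.271)
θ=46°: ex = (C−B)/|BC| = (0.2058,0.9786); ey = (-0.9786,0.2058)
θ=46°: P = B + -2.22·ex + -1.91·ey = (2.1070,-1.8462)
θ=117°: B = A + 1.00·(cos117°, sin117°) = (-0.4540, 0.8910)
θ=117°: |BD| = 10.4919
θ=117°: circle(B,5.00) ∩ circle(D,10.00): a=1.6718, h=4.7122
θ=117°:   candidates: C₊=(1.6119,5.4443) cross=49.440; C₋=(0.8115,-3.9462) cross=-49.440
θ=117°:   branch + wants cross > 0 → take C=(1.6119,5.4443) (cross=49.440)
θ=117°: ex = (C−B)/|BC| = (0.4132,0.9106); ey = (-0.9106,0.4132)
θ=117°: P = B + -2.22·ex + -1.91·ey = (0.3681,-1.9198)
θ=159°: B = A + 1.00·(cos159°, sin159°) = (-0.9336, 0.3584)
θ=159°: |BD| = 10.9395
θ=159°: circle(B,5.00) ∩ circle(D,10.00): a=2.0418, h=4.5641
θ=159°:   candidates: C₊=(1.2566,4.8532) cross=49.929; C₋=(0.9576,-4.2702) cross=-49.929
θ=159°:   branch + wants cross > 0 → take C=(1.2566,4.8532) (cross=49.929)
θ=159°: ex = (C−B)/|BC| = (0.4380,0.8990); ey = (-0.8990,0.4380)
θ=159°: P = B + -2.22·ex + -1.91·ey = (-0.1890,-2.4740)

θ=46°: 2.11 -1.85
θ=117°: 0.37 -1.92
θ=159°: -0.19 -2.47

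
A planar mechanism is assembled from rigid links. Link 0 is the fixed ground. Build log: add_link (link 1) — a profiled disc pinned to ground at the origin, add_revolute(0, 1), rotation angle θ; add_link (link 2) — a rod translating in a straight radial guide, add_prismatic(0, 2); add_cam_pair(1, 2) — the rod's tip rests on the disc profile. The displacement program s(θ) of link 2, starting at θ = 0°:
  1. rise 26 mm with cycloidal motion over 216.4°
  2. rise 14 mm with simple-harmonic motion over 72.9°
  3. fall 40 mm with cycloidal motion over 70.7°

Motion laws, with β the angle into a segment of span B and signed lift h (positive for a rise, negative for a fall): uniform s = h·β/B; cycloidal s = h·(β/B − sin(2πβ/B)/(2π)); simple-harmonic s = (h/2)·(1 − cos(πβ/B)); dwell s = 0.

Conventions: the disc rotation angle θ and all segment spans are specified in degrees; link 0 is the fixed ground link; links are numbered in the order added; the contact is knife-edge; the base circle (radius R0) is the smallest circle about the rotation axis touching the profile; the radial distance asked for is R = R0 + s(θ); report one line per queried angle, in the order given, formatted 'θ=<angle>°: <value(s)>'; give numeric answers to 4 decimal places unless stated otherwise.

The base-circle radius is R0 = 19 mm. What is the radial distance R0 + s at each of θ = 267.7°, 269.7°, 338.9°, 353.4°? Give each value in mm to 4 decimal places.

seg 1 [0°–216.4°] cycloidal, h=26: full span → s += 26 → s = 26.0000
seg 2 [216.4°–289.3°] simple-harmonic, h=14: θ=267.7° here. β=51.3, B=72.9. 14/2·(1 − cos(π·0.7037)) = 11.1801 → s = 37.1801
seg 2 [216.4°–289.3°] simple-harmonic, h=14: θ=269.7° here. β=53.3, B=72.9. 14/2·(1 − cos(π·0.7311)) = 11.6479 → s = 37.6479
seg 2 [216.4°–289.3°] simple-harmonic, h=14: full span → s += 14 → s = 40.0000
seg 3 [289.3°–360°] cycloidal, h=-40: θ=338.9° here. β=49.6, B=70.7. -40·(0.7016 − sin(2π·0.7016)/(2π)) = -34.1358 → s = 5.8642
seg 3 [289.3°–360°] cycloidal, h=-40: θ=353.4° here. β=64.1, B=70.7. -40·(0.9066 − sin(2π·0.9066)/(2π)) = -39.7895 → s = 0.2105
θ=267.7°: R = R0 + s = 19 + 37.1801 = 56.1801
θ=269.7°: R = R0 + s = 19 + 37.6479 = 56.6479
θ=338.9°: R = R0 + s = 19 + 5.8642 = 24.8642
θ=353.4°: R = R0 + s = 19 + 0.2105 = 19.2105

θ=267.7°: 56.1801
θ=269.7°: 56.6479
θ=338.9°: 24.8642
θ=353.4°: 19.2105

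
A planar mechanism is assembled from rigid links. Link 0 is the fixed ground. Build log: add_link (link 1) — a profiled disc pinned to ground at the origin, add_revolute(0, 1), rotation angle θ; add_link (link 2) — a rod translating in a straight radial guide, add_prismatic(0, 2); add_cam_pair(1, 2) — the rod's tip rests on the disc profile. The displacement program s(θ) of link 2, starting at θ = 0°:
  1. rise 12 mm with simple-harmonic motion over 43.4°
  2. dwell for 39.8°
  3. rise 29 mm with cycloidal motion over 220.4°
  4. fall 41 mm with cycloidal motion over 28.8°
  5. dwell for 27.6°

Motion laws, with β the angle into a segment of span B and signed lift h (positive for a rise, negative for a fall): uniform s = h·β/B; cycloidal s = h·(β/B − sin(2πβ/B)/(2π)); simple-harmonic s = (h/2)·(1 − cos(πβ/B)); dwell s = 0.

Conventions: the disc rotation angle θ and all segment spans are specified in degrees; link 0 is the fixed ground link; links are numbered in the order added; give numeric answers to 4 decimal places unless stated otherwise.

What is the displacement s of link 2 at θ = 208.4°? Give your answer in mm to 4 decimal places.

seg 1 [0°–43.4°] simple-harmonic, h=12: full span → s += 12 → s = 12.0000
seg 2 [43.4°–83.2°] dwell: s stays 12.0000
seg 3 [83.2°–303.6°] cycloidal, h=29: θ=208.4° here. β=125.2, B=220.4. 29·(0.5681 − sin(2π·0.5681)/(2π)) = 18.3878 → s = 30.3878

30.3878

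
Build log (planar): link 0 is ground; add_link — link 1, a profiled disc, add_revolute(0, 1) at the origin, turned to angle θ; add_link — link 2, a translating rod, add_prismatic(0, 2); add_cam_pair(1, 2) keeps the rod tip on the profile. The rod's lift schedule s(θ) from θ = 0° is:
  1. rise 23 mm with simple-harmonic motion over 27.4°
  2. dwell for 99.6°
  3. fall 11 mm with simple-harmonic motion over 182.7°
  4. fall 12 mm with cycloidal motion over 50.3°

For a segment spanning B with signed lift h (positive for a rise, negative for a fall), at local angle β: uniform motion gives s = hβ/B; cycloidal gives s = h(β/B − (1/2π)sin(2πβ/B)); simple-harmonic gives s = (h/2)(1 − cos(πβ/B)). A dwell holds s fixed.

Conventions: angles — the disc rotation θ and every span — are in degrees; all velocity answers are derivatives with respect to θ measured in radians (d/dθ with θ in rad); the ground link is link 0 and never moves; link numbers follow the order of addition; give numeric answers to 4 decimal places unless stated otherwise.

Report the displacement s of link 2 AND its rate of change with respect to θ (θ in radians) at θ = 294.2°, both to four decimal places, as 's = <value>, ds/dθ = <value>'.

seg 1 [0°–27.4°] simple-harmonic, h=23: full span → s += 23 → s = 23.0000
seg 2 [27.4°–127°] dwell: s stays 23.0000
seg 3 [127°–309.7°] simple-harmonic, h=-11: θ=294.2° here. β=167.2, B=182.7. -11/2·(1 − cos(π·0.9152)) = -10.8058 → s = 12.1942
velocity in seg [127°–309.7°] (simple-harmonic), θ in radians: β = 167.2° = 2.9182 rad, B = 182.7° = 3.1887 rad; ds/dθ = (πh/(2B)) sin(πβ/B) = (π·(-11)/(2·3.1887)) sin(π·0.9152) = -1.427202 mm/rad

s = 12.1942, ds/dθ = -1.4272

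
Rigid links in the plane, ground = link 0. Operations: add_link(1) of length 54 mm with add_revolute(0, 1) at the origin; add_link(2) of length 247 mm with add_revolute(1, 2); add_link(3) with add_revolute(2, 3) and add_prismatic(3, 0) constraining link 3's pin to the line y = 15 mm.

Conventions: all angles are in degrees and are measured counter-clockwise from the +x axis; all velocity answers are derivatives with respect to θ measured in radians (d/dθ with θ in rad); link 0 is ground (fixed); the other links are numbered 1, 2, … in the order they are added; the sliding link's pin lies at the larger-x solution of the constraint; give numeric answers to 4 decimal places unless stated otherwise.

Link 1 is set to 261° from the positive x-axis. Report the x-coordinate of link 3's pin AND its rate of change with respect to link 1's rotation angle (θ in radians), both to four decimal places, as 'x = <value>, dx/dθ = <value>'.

geometry: r = 54 mm, L = 247 mm, e = 15 mm
crank pin P = (r cos θ, r sin θ) = (-8.447461, -53.335170)
h = r sin θ − e = -53.335170 − 15 = -68.335170
x = r cos θ + √(L² − h²) = -8.447461 + 237.359020 = 228.911559
dx/dθ = −r sin θ − h·r cos θ/√(L² − h²) (θ in radians; h = -68.335170) = 50.903164

x = 228.9116, dx/dθ = 50.9032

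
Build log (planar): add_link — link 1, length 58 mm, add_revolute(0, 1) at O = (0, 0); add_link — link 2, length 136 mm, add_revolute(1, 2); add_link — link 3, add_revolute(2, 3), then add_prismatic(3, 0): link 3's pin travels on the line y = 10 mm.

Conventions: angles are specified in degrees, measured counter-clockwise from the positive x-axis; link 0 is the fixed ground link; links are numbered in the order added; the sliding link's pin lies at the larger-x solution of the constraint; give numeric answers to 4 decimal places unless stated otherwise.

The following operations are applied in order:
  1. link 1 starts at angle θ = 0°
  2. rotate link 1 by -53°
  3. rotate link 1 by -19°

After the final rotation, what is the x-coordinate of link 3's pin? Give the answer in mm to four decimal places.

geometry: r = 58 mm, L = 136 mm, e = 10 mm; θ starts at 0°
rotate link 1 by -53°: θ ← 0° -53° = -53°
rotate link 1 by -19°: θ ← -53° -19° = -72°
crank pin P = (r cos θ, r sin θ) = (17.922986, -55.161278)
h = r sin θ − e = -55.161278 − 10 = -65.161278
x = r cos θ + √(L² − h²) = 17.922986 + 119.373397 = 137.296382

137.2964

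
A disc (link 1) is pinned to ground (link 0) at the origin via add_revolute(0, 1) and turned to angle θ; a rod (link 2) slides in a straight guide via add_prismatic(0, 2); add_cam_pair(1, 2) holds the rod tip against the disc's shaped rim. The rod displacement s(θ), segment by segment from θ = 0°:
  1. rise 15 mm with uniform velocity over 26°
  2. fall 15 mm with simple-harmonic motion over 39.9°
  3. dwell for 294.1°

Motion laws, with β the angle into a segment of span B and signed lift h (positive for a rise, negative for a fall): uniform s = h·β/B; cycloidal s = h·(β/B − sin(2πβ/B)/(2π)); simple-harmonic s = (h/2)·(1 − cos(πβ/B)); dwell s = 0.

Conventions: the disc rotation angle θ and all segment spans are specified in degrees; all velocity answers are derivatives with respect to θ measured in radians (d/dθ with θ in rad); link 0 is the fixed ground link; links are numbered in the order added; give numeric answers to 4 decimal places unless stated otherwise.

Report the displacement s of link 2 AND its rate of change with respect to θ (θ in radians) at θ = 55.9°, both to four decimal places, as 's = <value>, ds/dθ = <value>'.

segment 1 (0° to 26°, uniform, h = 15) is passed completely: s = 0.0000 + (15) = 15.0000
θ = 55.9° falls in segment 2 (26° to 65.9°, simple-harmonic, h = -15): β = 55.9 − 26 = 29.9°, B = 39.9°; Δs = -15/2·(1 − cos(π·0.7494)) = -12.7929; s = 15.0000 − 12.7929 = 2.2071
velocity in seg [26°–65.9°] (simple-harmonic), θ in radians: β = 29.9° = 0.5219 rad, B = 39.9° = 0.6964 rad; ds/dθ = (πh/(2B)) sin(πβ/B) = (π·(-15)/(2·0.6964)) sin(π·0.7494) = -23.971713 mm/rad

s = 2.2071, ds/dθ = -23.9717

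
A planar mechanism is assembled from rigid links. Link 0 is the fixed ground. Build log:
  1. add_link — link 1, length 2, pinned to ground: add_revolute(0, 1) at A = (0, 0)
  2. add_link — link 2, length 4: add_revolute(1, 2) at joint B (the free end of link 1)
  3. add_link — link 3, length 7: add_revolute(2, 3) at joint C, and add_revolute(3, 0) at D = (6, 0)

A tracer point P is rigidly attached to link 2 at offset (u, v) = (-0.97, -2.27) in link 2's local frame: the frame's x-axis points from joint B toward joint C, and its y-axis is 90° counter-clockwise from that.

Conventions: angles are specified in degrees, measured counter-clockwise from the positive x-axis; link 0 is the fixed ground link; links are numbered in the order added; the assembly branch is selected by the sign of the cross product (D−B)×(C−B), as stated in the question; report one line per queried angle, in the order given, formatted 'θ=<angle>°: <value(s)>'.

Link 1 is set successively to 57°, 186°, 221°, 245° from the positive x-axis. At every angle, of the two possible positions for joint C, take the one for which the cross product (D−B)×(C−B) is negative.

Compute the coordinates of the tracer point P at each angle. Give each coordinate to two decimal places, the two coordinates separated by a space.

A=(0,0), D=(6.00,0)
θ=57°: B = A + 2.00·(cos57°, sin57°) = (1.0893, 1.6773)
θ=57°: |BD| = 5.1893
θ=57°: circle(B,4.00) ∩ circle(D,7.00): a=-0.5850, h=3.9570
θ=57°:   candidates: C₊=(1.8147,5.6110) cross=20.534; C₋=(-0.7433,-1.8782) cross=-20.534
θ=57°:   branch - wants cross < 0 → take C=(-0.7433,-1.8782) (cross=-20.534)
θ=57°: ex = (C−B)/|BC| = (-0.4582,-0.8889); ey = (0.8889,-0.4582)
θ=57°: P = B + -0.97·ex + -2.27·ey = (-0.4841,3.5796)
θ=186°: B = A + 2.00·(cos186°, sin186°) = (-1.9890, -0.2091)
θ=186°: |BD| = 7.9918
θ=186°: circle(B,4.00) ∩ circle(D,7.00): a=1.9313, h=3.5029
θ=186°:   candidates: C₊=(-0.1501,3.3431) cross=27.994; C₋=(0.0332,-3.6602) cross=-27.994
θ=186°:   branch - wants cross < 0 → take C=(0.0332,-3.6602) (cross=-27.994)
θ=186°: ex = (C−B)/|BC| = (0.5056,-0.8628); ey = (0.8628,0.5056)
θ=186°: P = B + -0.97·ex + -2.27·ey = (-4.4380,-0.5198)
θ=221°: B = A + 2.00·(cos221°, sin221°) = (-1.5094, -1.3121)
θ=221°: |BD| = 7.6232
θ=221°: circle(B,4.00) ∩ circle(D,7.00): a=1.6471, h=3.6451
θ=221°:   candidates: C₊=(-0.5143,2.5621) cross=27.787; C₋=(0.7406,-4.6193) cross=-27.787
θ=221°:   branch - wants cross < 0 → take C=(0.7406,-4.6193) (cross=-27.787)
θ=221°: ex = (C−B)/|BC| = (0.5625,-0.8268); ey = (0.8268,0.5625)
θ=221°: P = B + -0.97·ex + -2.27·ey = (-3.9319,-1.7870)
θ=245°: B = A + 2.00·(cos245°, sin245°) = (-0.8452, -1.8126)
θ=245°: |BD| = 7.0812
θ=245°: circle(B,4.00) ∩ circle(D,7.00): a=1.2105, h=3.8125
θ=245°:   candidates: C₊=(-0.6510,2.1827) cross=26.997; C₋=(1.3008,-5.1882) cross=-26.997
θ=245°:   branch - wants cross < 0 → take C=(1.3008,-5.1882) (cross=-26.997)
θ=245°: ex = (C−B)/|BC| = (0.5365,-0.8439); ey = (0.8439,0.5365)
θ=245°: P = B + -0.97·ex + -2.27·ey = (-3.2813,-2.2119)

θ=57°: -0.48 3.58
θ=186°: -4.44 -0.52
θ=221°: -3.93 -1.79
θ=245°: -3.28 -2.21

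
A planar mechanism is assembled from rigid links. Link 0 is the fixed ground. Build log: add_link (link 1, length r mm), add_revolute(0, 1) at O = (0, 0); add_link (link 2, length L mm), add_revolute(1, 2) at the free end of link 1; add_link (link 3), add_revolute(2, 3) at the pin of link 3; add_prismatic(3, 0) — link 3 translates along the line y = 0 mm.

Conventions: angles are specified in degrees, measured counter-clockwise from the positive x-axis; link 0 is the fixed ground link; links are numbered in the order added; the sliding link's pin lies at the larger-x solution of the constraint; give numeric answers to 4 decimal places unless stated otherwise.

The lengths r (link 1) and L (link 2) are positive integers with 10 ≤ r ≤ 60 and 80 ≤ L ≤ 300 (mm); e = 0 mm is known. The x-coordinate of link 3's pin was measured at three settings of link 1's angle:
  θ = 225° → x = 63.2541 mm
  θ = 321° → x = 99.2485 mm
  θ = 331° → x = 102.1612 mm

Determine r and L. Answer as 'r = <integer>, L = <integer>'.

constraint per measurement: (x − r cos θ)² + (r sin θ − e)² = L²
subtracting the θ₁ and θ₂ equations cancels the r² and L² terms:
r = (x₁² − x₂²) / (2[(x₁cos θ₁ + e sin θ₁) − (x₂cos θ₂ + e sin θ₂)]) = 24.0000 → r = 24
L² = (x₁ − r cos θ₁)² + (r sin θ₁ − e)² = 6723.9965 → L = 82.0000 → L = 82
check at θ₃=331°: x = 102.1612 (printed 102.1612) ✓

r = 24, L = 82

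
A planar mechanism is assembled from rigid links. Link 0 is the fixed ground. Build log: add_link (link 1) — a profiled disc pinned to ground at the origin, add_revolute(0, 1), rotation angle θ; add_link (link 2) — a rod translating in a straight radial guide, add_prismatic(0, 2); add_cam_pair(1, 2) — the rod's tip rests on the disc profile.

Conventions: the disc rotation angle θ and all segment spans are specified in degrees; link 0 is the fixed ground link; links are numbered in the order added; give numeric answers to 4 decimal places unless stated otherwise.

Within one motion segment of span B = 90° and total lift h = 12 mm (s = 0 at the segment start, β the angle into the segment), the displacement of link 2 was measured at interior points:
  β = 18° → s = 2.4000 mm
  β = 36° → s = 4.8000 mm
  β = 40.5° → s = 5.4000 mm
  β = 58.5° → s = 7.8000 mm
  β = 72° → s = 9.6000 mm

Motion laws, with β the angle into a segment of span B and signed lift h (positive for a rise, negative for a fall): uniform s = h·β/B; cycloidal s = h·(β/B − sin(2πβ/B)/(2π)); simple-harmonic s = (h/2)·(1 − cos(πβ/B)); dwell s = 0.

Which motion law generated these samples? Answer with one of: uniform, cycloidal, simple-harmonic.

candidates at β/B = r: uniform s = h·r (linear in β); cycloidal s = h·(r − sin(2πr)/(2π)); simple-harmonic s = (h/2)(1 − cos(πr))
β=18°: printed 2.4000 | uniform 2.4000, cycloidal 0.5836, simple-harmonic 1.1459
β=36°: printed 4.8000 | uniform 4.8000, cycloidal 3.6774, simple-harmonic 4.1459
β=40.5°: printed 5.4000 | uniform 5.4000, cycloidal 4.8098, simple-harmonic 5.0614
β=58.5°: printed 7.8000 | uniform 7.8000, cycloidal 9.3451, simple-harmonic 8.7239
β=72°: printed 9.6000 | uniform 9.6000, cycloidal 11.4164, simple-harmonic 10.8541
only one law matches every sample → uniform

uniform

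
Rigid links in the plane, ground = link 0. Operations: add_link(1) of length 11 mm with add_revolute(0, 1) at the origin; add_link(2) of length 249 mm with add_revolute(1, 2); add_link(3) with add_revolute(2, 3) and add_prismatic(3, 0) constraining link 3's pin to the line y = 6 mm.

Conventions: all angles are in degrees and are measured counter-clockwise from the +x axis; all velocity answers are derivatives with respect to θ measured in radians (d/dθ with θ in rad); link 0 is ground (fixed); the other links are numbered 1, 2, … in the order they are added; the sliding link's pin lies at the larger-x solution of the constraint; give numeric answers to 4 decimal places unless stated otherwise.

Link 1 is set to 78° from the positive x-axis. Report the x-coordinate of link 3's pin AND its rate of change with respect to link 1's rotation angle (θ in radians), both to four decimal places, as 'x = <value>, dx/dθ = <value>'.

geometry: r = 11 mm, L = 249 mm, e = 6 mm
crank pin P = (r cos θ, r sin θ) = (2.287029, 10.759624)
h = r sin θ − e = 10.759624 − 6 = 4.759624
x = r cos θ + √(L² − h²) = 2.287029 + 248.954506 = 251.241534
dx/dθ = −r sin θ − h·r cos θ/√(L² − h²) (θ in radians; h = 4.759624) = -10.803348

x = 251.2415, dx/dθ = -10.8033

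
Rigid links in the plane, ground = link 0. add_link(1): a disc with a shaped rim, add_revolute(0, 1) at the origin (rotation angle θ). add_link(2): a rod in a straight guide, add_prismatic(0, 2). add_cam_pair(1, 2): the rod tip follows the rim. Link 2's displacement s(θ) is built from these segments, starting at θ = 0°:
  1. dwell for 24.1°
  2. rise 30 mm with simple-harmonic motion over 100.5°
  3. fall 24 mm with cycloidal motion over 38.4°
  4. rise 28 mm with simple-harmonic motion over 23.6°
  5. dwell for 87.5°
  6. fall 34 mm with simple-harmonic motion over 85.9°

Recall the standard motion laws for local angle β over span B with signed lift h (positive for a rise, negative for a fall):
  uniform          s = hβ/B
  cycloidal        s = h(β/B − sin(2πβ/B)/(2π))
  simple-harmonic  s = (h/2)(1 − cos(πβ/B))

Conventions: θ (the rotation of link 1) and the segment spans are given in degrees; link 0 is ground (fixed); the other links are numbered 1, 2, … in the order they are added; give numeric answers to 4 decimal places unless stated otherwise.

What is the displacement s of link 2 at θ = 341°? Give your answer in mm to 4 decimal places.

segment 1 (0° to 24.1°, dwell): s unchanged at 0.0000
segment 2 (24.1° to 124.6°, simple-harmonic, h = 30) is passed completely: s = 0.0000 + (30) = 30.0000
segment 3 (124.6° to 163°, cycloidal, h = -24) is passed completely: s = 30.0000 + (-24) = 6.0000
segment 4 (163° to 186.6°, simple-harmonic, h = 28) is passed completely: s = 6.0000 + (28) = 34.0000
segment 5 (186.6° to 274.1°, dwell): s unchanged at 34.0000
θ = 341° falls in segment 6 (274.1° to 360°, simple-harmonic, h = -34): β = 341 − 274.1 = 66.9°, B = 85.9°; Δs = -34/2·(1 − cos(π·0.7788)) = -30.0582; s = 34.0000 − 30.0582 = 3.9418

3.9418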